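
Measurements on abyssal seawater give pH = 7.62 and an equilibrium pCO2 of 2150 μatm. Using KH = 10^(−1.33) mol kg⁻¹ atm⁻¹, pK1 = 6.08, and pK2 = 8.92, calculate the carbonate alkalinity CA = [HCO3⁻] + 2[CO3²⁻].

CA = 3.84 mmol/kg

[CO2*] = KH · pCO2 = 10^(−1.33) × 2150×10^-6 = 1.006×10^-4 mol/kg
α₀ = 1/(1 + K1/[H⁺] + K1K2/[H⁺]²) = 1/(1 + 10^+1.54 + 10^+0.24) = 0.02673
DIC = [CO2*]/α₀ = 1.006×10^-4 / 0.02673 = 3.762 mmol/kg
CA = (α₁ + 2α₂)·DIC = (0.9268 + 2×0.04645) × 3.762 = 3.84 mmol/kg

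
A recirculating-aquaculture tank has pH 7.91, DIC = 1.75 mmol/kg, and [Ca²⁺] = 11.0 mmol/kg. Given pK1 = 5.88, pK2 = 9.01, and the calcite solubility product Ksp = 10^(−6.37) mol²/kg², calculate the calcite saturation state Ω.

α₂ = 1 / (1 + [H⁺]/K2 + [H⁺]²/(K1K2)) = 1 / (1 + 10^+1.10 + 10^-0.93)
   = 1 / (1 + 12.589 + 0.11749) = 1/13.707 = 0.07296
[CO3²⁻] = α₂ × DIC = 0.07296 × 1.75 = 0.1277 mmol/kg
Ksp = 10^(−6.37) = 4.266×10^-7
Ω = [Ca²⁺][CO3²⁻]/Ksp = (11.0×10^-3)(1.277×10^-4) / 4.266×10^-7 = 3.29

Ω = 3.29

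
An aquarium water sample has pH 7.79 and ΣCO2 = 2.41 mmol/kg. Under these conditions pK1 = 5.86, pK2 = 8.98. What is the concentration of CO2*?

[CO2*] = 0.0263 mmol/kg

α₀ = 1 / (1 + K1/[H⁺] + K1K2/[H⁺]²) = 1 / (1 + 10^+1.93 + 10^+0.74)
   = 1 / (1 + 85.114 + 5.4954) = 1/91.609 = 0.01092
[CO2*] = α₀ × DIC = 0.01092 × 2.41 = 0.0263 mmol/kg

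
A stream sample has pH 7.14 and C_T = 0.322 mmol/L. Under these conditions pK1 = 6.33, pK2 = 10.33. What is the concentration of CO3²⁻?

α₂ = 1 / (1 + [H⁺]/K2 + [H⁺]²/(K1K2)) = 1 / (1 + 10^+3.19 + 10^+2.38)
   = 1 / (1 + 1548.8 + 239.88) = 1/1789.7 = 0.0005588
[CO3²⁻] = α₂ × DIC = 0.0005588 × 0.322 = 0.000180 mmol/L = 0.180 μmol/L

[CO3²⁻] = 0.180 μmol/L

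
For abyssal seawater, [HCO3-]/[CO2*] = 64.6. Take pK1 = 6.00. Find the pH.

From K1 = [H⁺][HCO3-]/[CO2*]:  pH = pK1 + log₁₀([HCO3-]/[CO2*])
log₁₀(64.6) = +1.810
pH = 6.00 + (+1.810) = 7.81

pH = 7.81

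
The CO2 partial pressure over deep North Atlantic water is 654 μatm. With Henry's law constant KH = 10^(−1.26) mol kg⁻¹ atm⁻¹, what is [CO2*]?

[CO2*] = 35.9 μmol/kg

KH = 10^(−1.26) = 5.495×10^-2 mol kg⁻¹ atm⁻¹
[CO2*] = KH · pCO2 = 5.495×10^-2 × 654×10^-6 atm = 3.59×10^-5 mol/kg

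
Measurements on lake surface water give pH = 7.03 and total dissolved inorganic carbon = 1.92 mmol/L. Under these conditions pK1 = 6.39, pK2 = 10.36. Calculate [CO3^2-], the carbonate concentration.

[CO3²⁻] = 0.730 μmol/L

α₂ = 1 / (1 + [H⁺]/K2 + [H⁺]²/(K1K2)) = 1 / (1 + 10^+3.33 + 10^+2.69)
   = 1 / (1 + 2138.0 + 489.78) = 1/2628.7 = 0.0003804
[CO3²⁻] = α₂ × DIC = 0.0003804 × 1.92 = 0.000730 mmol/L = 0.730 μmol/L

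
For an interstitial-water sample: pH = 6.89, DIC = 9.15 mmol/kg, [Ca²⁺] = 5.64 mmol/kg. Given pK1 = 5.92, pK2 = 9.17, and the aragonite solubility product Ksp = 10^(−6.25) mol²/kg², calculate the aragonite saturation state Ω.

Ω = 0.433

α₂ = 1 / (1 + [H⁺]/K2 + [H⁺]²/(K1K2)) = 1 / (1 + 10^+2.28 + 10^+1.31)
   = 1 / (1 + 190.55 + 20.417) = 1/211.96 = 0.004718
[CO3²⁻] = α₂ × DIC = 0.004718 × 9.15 = 0.04317 mmol/kg
Ksp = 10^(−6.25) = 5.623×10^-7
Ω = [Ca²⁺][CO3²⁻]/Ksp = (5.64×10^-3)(4.317×10^-5) / 5.623×10^-7 = 0.433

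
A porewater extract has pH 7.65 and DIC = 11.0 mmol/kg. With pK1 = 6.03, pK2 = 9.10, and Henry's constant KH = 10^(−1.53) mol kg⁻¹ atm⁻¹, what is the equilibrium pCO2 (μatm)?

α₀ = 1 / (1 + K1/[H⁺] + K1K2/[H⁺]²) = 1 / (1 + 10^+1.62 + 10^+0.17)
   = 1 / (1 + 41.687 + 1.4791) = 1/44.166 = 0.02264
[CO2*] = α₀ × DIC = 0.02264 × 11.0 = 0.2491 mmol/kg
pCO2 = [CO2*]/KH = 2.491×10^-4 / 2.951×10^-2 = 8440 μatm

pCO2 = 8440 μatm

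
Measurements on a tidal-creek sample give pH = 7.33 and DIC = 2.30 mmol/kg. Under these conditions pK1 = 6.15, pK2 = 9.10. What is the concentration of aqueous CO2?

[CO2*] = 0.140 mmol/kg

α₀ = 1 / (1 + K1/[H⁺] + K1K2/[H⁺]²) = 1 / (1 + 10^+1.18 + 10^-0.59)
   = 1 / (1 + 15.136 + 0.25704) = 1/16.393 = 0.06100
[CO2*] = α₀ × DIC = 0.06100 × 2.30 = 0.140 mmol/kg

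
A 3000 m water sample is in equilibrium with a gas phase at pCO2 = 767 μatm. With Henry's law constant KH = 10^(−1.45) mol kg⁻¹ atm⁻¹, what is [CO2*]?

[CO2*] = 27.2 μmol/kg

KH = 10^(−1.45) = 3.548×10^-2 mol kg⁻¹ atm⁻¹
[CO2*] = KH · pCO2 = 3.548×10^-2 × 767×10^-6 atm = 2.72×10^-5 mol/kg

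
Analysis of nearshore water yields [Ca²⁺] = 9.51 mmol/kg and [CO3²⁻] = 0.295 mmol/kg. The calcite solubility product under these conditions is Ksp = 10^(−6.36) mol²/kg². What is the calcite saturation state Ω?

Ksp = 10^(−6.36) = 4.365×10^-7
Ω = [Ca²⁺][CO3²⁻]/Ksp = (9.51×10^-3)(0.295×10^-3) / 4.365×10^-7 = 6.43

Ω = 6.43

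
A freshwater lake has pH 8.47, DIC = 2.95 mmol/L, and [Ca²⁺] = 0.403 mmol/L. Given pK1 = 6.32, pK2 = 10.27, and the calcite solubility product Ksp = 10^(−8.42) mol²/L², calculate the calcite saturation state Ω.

Ω = 4.84

α₂ = 1 / (1 + [H⁺]/K2 + [H⁺]²/(K1K2)) = 1 / (1 + 10^+1.80 + 10^-0.35)
   = 1 / (1 + 63.096 + 0.44668) = 1/64.542 = 0.01549
[CO3²⁻] = α₂ × DIC = 0.01549 × 2.95 = 0.04571 mmol/L
Ksp = 10^(−8.42) = 3.802×10^-9
Ω = [Ca²⁺][CO3²⁻]/Ksp = (0.403×10^-3)(4.571×10^-5) / 3.802×10^-9 = 4.84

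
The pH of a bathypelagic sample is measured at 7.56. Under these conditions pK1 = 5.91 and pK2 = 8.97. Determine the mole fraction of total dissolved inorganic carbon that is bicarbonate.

α₁ = 0.942

α₁ = 1 / (1 + [H⁺]/K1 + K2/[H⁺]) = 1 / (1 + 10^-1.65 + 10^-1.41)
   = 1 / (1 + 0.022387 + 0.038905) = 1/1.0613 = 0.9422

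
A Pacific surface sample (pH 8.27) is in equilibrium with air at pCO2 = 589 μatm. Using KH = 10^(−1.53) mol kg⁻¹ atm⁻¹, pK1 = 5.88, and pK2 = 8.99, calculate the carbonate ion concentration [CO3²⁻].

[CO3²⁻] = 0.813 mmol/kg

[CO2*] = KH · pCO2 = 10^(−1.53) × 589×10^-6 = 1.738×10^-5 mol/kg
α₀ = 1/(1 + K1/[H⁺] + K1K2/[H⁺]²) = 1/(1 + 10^+2.39 + 10^+1.67) = 0.003410
DIC = [CO2*]/α₀ = 1.738×10^-5 / 0.003410 = 5.097 mmol/kg
[CO3²⁻] = α₂·DIC; α₂ = 0.1595, so [CO3²⁻] = 0.1595 × 5.097 = 0.813 mmol/kg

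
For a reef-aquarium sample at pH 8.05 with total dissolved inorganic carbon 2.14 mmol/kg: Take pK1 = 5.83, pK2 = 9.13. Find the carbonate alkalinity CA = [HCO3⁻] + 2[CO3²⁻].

CA = [HCO3⁻] + 2[CO3²⁻] = (α₁ + 2α₂)·DIC
At pH 8.05: [H⁺]/K1 = 10^-2.22 = 0.0060256, K2/[H⁺] = 10^-1.08 = 0.083176
α₁ = 1/(1 + 0.0060256 + 0.083176) = 1/1.0892 = 0.9181; α₂ = α₁·K2/[H⁺] = 0.07636
α₁ + 2α₂ = 1.0708
CA = 1.0708 × 2.14 = 2.29 mmol/kg

CA = 2.29 mmol/kg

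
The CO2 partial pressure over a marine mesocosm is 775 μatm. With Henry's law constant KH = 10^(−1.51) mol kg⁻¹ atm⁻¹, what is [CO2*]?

KH = 10^(−1.51) = 3.090×10^-2 mol kg⁻¹ atm⁻¹
[CO2*] = KH · pCO2 = 3.090×10^-2 × 775×10^-6 atm = 2.39×10^-5 mol/kg

[CO2*] = 23.9 μmol/kg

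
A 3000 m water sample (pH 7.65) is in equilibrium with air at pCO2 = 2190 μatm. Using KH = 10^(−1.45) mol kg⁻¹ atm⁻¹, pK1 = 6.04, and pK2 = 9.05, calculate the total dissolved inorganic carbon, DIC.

[CO2*] = KH · pCO2 = 10^(−1.45) × 2190×10^-6 = 7.770×10^-5 mol/kg
α₀ = 1/(1 + K1/[H⁺] + K1K2/[H⁺]²) = 1/(1 + 10^+1.61 + 10^+0.21) = 0.02306
DIC = [CO2*]/α₀ = 7.770×10^-5 / 0.02306 = 3.37 mmol/kg

DIC = 3.37 mmol/kg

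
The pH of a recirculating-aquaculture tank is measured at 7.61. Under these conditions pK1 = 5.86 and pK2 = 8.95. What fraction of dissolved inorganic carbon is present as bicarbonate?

α₁ = 1 / (1 + [H⁺]/K1 + K2/[H⁺]) = 1 / (1 + 10^-1.75 + 10^-1.34)
   = 1 / (1 + 0.017783 + 0.045709) = 1/1.0635 = 0.9403

α₁ = 0.940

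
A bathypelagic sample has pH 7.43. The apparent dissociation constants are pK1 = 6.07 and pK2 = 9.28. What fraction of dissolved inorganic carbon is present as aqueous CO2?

α₀ = 1 / (1 + K1/[H⁺] + K1K2/[H⁺]²) = 1 / (1 + 10^+1.36 + 10^-0.49)
   = 1 / (1 + 22.909 + 0.32359) = 1/24.232 = 0.04127

α₀ = 0.0413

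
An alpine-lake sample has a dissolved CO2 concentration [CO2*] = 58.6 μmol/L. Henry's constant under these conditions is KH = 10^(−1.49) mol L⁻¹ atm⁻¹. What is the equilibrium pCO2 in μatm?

pCO2 = 1810 μatm

KH = 10^(−1.49) = 3.236×10^-2 mol L⁻¹ atm⁻¹
pCO2 = [CO2*]/KH = 58.6×10^-6 / 3.236×10^-2 = 1.81×10^-3 atm = 1810 μatm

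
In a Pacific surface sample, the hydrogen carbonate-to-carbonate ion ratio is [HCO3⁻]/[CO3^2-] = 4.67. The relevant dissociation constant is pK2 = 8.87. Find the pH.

From K2 = [H⁺][CO3^2-]/[HCO3⁻]:  pH = pK2 − log₁₀([HCO3⁻]/[CO3^2-])
log₁₀(4.67) = +0.669
pH = 8.87 − (+0.669) = 8.20

pH = 8.20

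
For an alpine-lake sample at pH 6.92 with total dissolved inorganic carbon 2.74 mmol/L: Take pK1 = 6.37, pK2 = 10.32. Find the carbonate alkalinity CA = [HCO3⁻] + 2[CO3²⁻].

CA = 2.14 mmol/L

CA = [HCO3⁻] + 2[CO3²⁻] = (α₁ + 2α₂)·DIC
At pH 6.92: [H⁺]/K1 = 10^-0.55 = 0.28184, K2/[H⁺] = 10^-3.40 = 0.00039811
α₁ = 1/(1 + 0.28184 + 0.00039811) = 1/1.2822 = 0.7799; α₂ = α₁·K2/[H⁺] = 0.0003105
α₁ + 2α₂ = 0.7805
CA = 0.7805 × 2.74 = 2.14 mmol/L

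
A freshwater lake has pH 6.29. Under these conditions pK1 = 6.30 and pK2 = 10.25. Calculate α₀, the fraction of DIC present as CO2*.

α₀ = 0.506

α₀ = 1 / (1 + K1/[H⁺] + K1K2/[H⁺]²) = 1 / (1 + 10^-0.01 + 10^-3.97)
   = 1 / (1 + 0.97724 + 0.00010715) = 1/1.9773 = 0.5057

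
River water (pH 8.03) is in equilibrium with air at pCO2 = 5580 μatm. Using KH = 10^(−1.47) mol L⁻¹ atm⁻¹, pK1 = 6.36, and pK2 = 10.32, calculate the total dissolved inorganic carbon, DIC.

DIC = 9.08 mmol/L

[CO2*] = KH · pCO2 = 10^(−1.47) × 5580×10^-6 = 1.891×10^-4 mol/L
α₀ = 1/(1 + K1/[H⁺] + K1K2/[H⁺]²) = 1/(1 + 10^+1.67 + 10^-0.62) = 0.02083
DIC = [CO2*]/α₀ = 1.891×10^-4 / 0.02083 = 9.08 mmol/L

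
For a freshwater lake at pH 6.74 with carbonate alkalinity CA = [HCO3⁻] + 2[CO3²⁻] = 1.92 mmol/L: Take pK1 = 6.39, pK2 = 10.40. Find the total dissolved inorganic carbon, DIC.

CA = [HCO3⁻] + 2[CO3²⁻] = (α₁ + 2α₂)·DIC
At pH 6.74: [H⁺]/K1 = 10^-0.35 = 0.44668, K2/[H⁺] = 10^-3.66 = 0.00021878
α₁ = 1/(1 + 0.44668 + 0.00021878) = 1/1.4469 = 0.6911; α₂ = α₁·K2/[H⁺] = 0.0001512
α₁ + 2α₂ = 0.6914
DIC = CA / (α₁ + 2α₂) = 1.92 / 0.6914 = 2.78 mmol/L

DIC = 2.78 mmol/L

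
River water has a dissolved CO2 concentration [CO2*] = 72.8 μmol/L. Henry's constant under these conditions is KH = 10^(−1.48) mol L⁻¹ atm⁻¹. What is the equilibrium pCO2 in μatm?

KH = 10^(−1.48) = 3.311×10^-2 mol L⁻¹ atm⁻¹
pCO2 = [CO2*]/KH = 72.8×10^-6 / 3.311×10^-2 = 2.20×10^-3 atm = 2200 μatm

pCO2 = 2200 μatm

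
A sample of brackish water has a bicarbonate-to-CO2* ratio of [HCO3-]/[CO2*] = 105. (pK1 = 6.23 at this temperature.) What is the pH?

pH = 8.25

From K1 = [H⁺][HCO3-]/[CO2*]:  pH = pK1 + log₁₀([HCO3-]/[CO2*])
log₁₀(105) = +2.021
pH = 6.23 + (+2.021) = 8.25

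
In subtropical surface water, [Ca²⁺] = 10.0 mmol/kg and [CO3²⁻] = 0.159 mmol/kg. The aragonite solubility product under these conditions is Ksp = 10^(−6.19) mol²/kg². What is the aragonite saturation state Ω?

Ksp = 10^(−6.19) = 6.457×10^-7
Ω = [Ca²⁺][CO3²⁻]/Ksp = (10.0×10^-3)(0.159×10^-3) / 6.457×10^-7 = 2.46

Ω = 2.46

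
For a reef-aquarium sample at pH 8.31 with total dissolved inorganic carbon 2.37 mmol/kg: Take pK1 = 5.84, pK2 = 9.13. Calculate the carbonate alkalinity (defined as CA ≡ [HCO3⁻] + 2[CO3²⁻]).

CA = [HCO3⁻] + 2[CO3²⁻] = (α₁ + 2α₂)·DIC
At pH 8.31: [H⁺]/K1 = 10^-2.47 = 0.0033884, K2/[H⁺] = 10^-0.82 = 0.15136
α₁ = 1/(1 + 0.0033884 + 0.15136) = 1/1.1547 = 0.8660; α₂ = α₁·K2/[H⁺] = 0.1311
α₁ + 2α₂ = 1.1281
CA = 1.1281 × 2.37 = 2.67 mmol/kg

CA = 2.67 mmol/kg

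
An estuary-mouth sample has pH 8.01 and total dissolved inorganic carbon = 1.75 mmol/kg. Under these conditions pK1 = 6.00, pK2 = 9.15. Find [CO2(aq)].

α₀ = 1 / (1 + K1/[H⁺] + K1K2/[H⁺]²) = 1 / (1 + 10^+2.01 + 10^+0.87)
   = 1 / (1 + 102.33 + 7.4131) = 1/110.74 = 0.009030
[CO2*] = α₀ × DIC = 0.009030 × 1.75 = 0.0158 mmol/kg = 15.8 μmol/kg

[CO2*] = 15.8 μmol/kg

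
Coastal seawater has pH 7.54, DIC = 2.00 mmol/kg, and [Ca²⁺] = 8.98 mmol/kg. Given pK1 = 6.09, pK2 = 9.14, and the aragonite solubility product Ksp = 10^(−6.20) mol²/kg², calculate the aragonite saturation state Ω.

α₂ = 1 / (1 + [H⁺]/K2 + [H⁺]²/(K1K2)) = 1 / (1 + 10^+1.60 + 10^+0.15)
   = 1 / (1 + 39.811 + 1.4125) = 1/42.223 = 0.02368
[CO3²⁻] = α₂ × DIC = 0.02368 × 2.00 = 0.04737 mmol/kg
Ksp = 10^(−6.20) = 6.310×10^-7
Ω = [Ca²⁺][CO3²⁻]/Ksp = (8.98×10^-3)(4.737×10^-5) / 6.310×10^-7 = 0.674

Ω = 0.674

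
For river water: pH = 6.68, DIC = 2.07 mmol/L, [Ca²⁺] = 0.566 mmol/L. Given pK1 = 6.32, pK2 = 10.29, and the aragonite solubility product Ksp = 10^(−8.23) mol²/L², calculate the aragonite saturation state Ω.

Ω = 0.0340

α₂ = 1 / (1 + [H⁺]/K2 + [H⁺]²/(K1K2)) = 1 / (1 + 10^+3.61 + 10^+3.25)
   = 1 / (1 + 4073.8 + 1778.3) = 1/5853.1 = 0.0001709
[CO3²⁻] = α₂ × DIC = 0.0001709 × 2.07 = 0.0003537 mmol/L = 0.3537 μmol/L
Ksp = 10^(−8.23) = 5.888×10^-9
Ω = [Ca²⁺][CO3²⁻]/Ksp = (0.566×10^-3)(3.537×10^-7) / 5.888×10^-9 = 0.0340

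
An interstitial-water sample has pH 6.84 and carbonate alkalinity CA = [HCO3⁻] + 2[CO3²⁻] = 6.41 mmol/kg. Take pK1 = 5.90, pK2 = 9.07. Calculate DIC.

CA = [HCO3⁻] + 2[CO3²⁻] = (α₁ + 2α₂)·DIC
At pH 6.84: [H⁺]/K1 = 10^-0.94 = 0.11482, K2/[H⁺] = 10^-2.23 = 0.0058884
α₁ = 1/(1 + 0.11482 + 0.0058884) = 1/1.1207 = 0.8923; α₂ = α₁·K2/[H⁺] = 0.005254
α₁ + 2α₂ = 0.9028
DIC = CA / (α₁ + 2α₂) = 6.41 / 0.9028 = 7.10 mmol/kg

DIC = 7.10 mmol/kg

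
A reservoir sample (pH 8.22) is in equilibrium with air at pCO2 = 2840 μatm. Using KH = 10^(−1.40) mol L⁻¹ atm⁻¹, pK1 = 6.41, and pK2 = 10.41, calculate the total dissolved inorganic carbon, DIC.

[CO2*] = KH · pCO2 = 10^(−1.40) × 2840×10^-6 = 1.131×10^-4 mol/L
α₀ = 1/(1 + K1/[H⁺] + K1K2/[H⁺]²) = 1/(1 + 10^+1.81 + 10^-0.38) = 0.01516
DIC = [CO2*]/α₀ = 1.131×10^-4 / 0.01516 = 7.46 mmol/L

DIC = 7.46 mmol/L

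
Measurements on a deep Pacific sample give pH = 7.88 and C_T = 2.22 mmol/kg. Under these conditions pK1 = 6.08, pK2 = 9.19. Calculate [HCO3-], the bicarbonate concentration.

α₁ = 1 / (1 + [H⁺]/K1 + K2/[H⁺]) = 1 / (1 + 10^-1.80 + 10^-1.31)
   = 1 / (1 + 0.015849 + 0.048978) = 1/1.0648 = 0.9391
[HCO3⁻] = α₁ × DIC = 0.9391 × 2.22 = 2.08 mmol/kg

[HCO3⁻] = 2.08 mmol/kg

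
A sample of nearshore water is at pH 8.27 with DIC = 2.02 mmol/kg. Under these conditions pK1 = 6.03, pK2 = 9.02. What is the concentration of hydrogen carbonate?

[HCO3⁻] = 1.71 mmol/kg

α₁ = 1 / (1 + [H⁺]/K1 + K2/[H⁺]) = 1 / (1 + 10^-2.24 + 10^-0.75)
   = 1 / (1 + 0.0057544 + 0.17783) = 1/1.1836 = 0.8449
[HCO3⁻] = α₁ × DIC = 0.8449 × 2.02 = 1.71 mmol/kg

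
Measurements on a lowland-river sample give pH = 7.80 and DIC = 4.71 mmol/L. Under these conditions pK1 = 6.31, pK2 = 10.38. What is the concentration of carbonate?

α₂ = 1 / (1 + [H⁺]/K2 + [H⁺]²/(K1K2)) = 1 / (1 + 10^+2.58 + 10^+1.09)
   = 1 / (1 + 380.19 + 12.303) = 1/393.49 = 0.002541
[CO3²⁻] = α₂ × DIC = 0.002541 × 4.71 = 0.0120 mmol/L = 12.0 μmol/L

[CO3²⁻] = 12.0 μmol/L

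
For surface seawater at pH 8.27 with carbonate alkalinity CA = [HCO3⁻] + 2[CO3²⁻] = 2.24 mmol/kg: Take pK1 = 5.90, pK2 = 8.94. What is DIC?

DIC = 1.91 mmol/kg

CA = [HCO3⁻] + 2[CO3²⁻] = (α₁ + 2α₂)·DIC
At pH 8.27: [H⁺]/K1 = 10^-2.37 = 0.0042658, K2/[H⁺] = 10^-0.67 = 0.21380
α₁ = 1/(1 + 0.0042658 + 0.21380) = 1/1.2181 = 0.8210; α₂ = α₁·K2/[H⁺] = 0.1755
α₁ + 2α₂ = 1.1720
DIC = CA / (α₁ + 2α₂) = 2.24 / 1.1720 = 1.91 mmol/kg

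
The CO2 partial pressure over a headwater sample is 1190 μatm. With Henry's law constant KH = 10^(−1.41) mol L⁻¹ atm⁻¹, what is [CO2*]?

KH = 10^(−1.41) = 3.890×10^-2 mol L⁻¹ atm⁻¹
[CO2*] = KH · pCO2 = 3.890×10^-2 × 1190×10^-6 atm = 4.63×10^-5 mol/L

[CO2*] = 46.3 μmol/L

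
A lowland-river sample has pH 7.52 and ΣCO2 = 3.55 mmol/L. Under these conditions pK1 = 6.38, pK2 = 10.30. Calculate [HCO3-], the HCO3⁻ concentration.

[HCO3⁻] = 3.31 mmol/L

α₁ = 1 / (1 + [H⁺]/K1 + K2/[H⁺]) = 1 / (1 + 10^-1.14 + 10^-2.78)
   = 1 / (1 + 0.072444 + 0.0016596) = 1/1.0741 = 0.9310
[HCO3⁻] = α₁ × DIC = 0.9310 × 3.55 = 3.31 mmol/L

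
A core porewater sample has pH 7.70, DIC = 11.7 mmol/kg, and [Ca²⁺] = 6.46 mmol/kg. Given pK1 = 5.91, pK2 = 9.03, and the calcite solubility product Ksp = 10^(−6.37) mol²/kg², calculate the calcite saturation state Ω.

Ω = 7.80

α₂ = 1 / (1 + [H⁺]/K2 + [H⁺]²/(K1K2)) = 1 / (1 + 10^+1.33 + 10^-0.46)
   = 1 / (1 + 21.380 + 0.34674) = 1/22.726 = 0.04400
[CO3²⁻] = α₂ × DIC = 0.04400 × 11.7 = 0.5148 mmol/kg
Ksp = 10^(−6.37) = 4.266×10^-7
Ω = [Ca²⁺][CO3²⁻]/Ksp = (6.46×10^-3)(5.148×10^-4) / 4.266×10^-7 = 7.80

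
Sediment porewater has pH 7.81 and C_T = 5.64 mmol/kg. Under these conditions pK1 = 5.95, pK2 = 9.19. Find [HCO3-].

[HCO3⁻] = 5.34 mmol/kg

α₁ = 1 / (1 + [H⁺]/K1 + K2/[H⁺]) = 1 / (1 + 10^-1.86 + 10^-1.38)
   = 1 / (1 + 0.013804 + 0.041687) = 1/1.0555 = 0.9474
[HCO3⁻] = α₁ × DIC = 0.9474 × 5.64 = 5.34 mmol/kg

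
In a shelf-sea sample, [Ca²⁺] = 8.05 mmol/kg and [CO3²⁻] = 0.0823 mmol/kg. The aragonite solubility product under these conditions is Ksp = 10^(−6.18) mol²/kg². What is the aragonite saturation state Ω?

Ksp = 10^(−6.18) = 6.607×10^-7
Ω = [Ca²⁺][CO3²⁻]/Ksp = (8.05×10^-3)(0.0823×10^-3) / 6.607×10^-7 = 1.00

Ω = 1.00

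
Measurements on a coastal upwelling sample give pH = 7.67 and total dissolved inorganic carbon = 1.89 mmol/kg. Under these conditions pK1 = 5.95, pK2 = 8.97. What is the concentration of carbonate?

α₂ = 1 / (1 + [H⁺]/K2 + [H⁺]²/(K1K2)) = 1 / (1 + 10^+1.30 + 10^-0.42)
   = 1 / (1 + 19.953 + 0.38019) = 1/21.333 = 0.04688
[CO3²⁻] = α₂ × DIC = 0.04688 × 1.89 = 0.0886 mmol/kg

[CO3²⁻] = 0.0886 mmol/kg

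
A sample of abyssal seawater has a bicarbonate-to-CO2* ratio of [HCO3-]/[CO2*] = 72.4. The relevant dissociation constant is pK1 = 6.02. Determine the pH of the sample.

pH = 7.88

From K1 = [H⁺][HCO3-]/[CO2*]:  pH = pK1 + log₁₀([HCO3-]/[CO2*])
log₁₀(72.4) = +1.860
pH = 6.02 + (+1.860) = 7.88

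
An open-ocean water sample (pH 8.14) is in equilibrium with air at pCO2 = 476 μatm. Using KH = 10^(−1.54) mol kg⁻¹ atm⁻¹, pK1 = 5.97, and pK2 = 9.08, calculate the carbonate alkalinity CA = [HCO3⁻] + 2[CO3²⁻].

[CO2*] = KH · pCO2 = 10^(−1.54) × 476×10^-6 = 1.373×10^-5 mol/kg
α₀ = 1/(1 + K1/[H⁺] + K1K2/[H⁺]²) = 1/(1 + 10^+2.17 + 10^+1.23) = 0.006028
DIC = [CO2*]/α₀ = 1.373×10^-5 / 0.006028 = 2.277 mmol/kg
CA = (α₁ + 2α₂)·DIC = (0.8916 + 2×0.1024) × 2.277 = 2.50 mmol/kg

CA = 2.50 mmol/kg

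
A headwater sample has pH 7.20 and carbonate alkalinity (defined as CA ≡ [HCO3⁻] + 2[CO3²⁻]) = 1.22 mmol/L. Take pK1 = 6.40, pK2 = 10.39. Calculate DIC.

DIC = 1.41 mmol/L

CA = [HCO3⁻] + 2[CO3²⁻] = (α₁ + 2α₂)·DIC
At pH 7.20: [H⁺]/K1 = 10^-0.80 = 0.15849, K2/[H⁺] = 10^-3.19 = 0.00064565
α₁ = 1/(1 + 0.15849 + 0.00064565) = 1/1.1591 = 0.8627; α₂ = α₁·K2/[H⁺] = 0.0005570
α₁ + 2α₂ = 0.8638
DIC = CA / (α₁ + 2α₂) = 1.22 / 0.8638 = 1.41 mmol/L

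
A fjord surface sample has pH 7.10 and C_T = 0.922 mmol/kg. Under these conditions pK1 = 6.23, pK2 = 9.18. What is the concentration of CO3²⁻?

[CO3²⁻] = 6.71 μmol/kg

α₂ = 1 / (1 + [H⁺]/K2 + [H⁺]²/(K1K2)) = 1 / (1 + 10^+2.08 + 10^+1.21)
   = 1 / (1 + 120.23 + 16.218) = 1/137.44 = 0.007276
[CO3²⁻] = α₂ × DIC = 0.007276 × 0.922 = 0.00671 mmol/kg = 6.71 μmol/kg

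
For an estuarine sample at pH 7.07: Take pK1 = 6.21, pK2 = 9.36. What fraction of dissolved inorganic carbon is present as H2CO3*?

α₀ = 0.121

α₀ = 1 / (1 + K1/[H⁺] + K1K2/[H⁺]²) = 1 / (1 + 10^+0.86 + 10^-1.43)
   = 1 / (1 + 7.2444 + 0.037154) = 1/8.2815 = 0.1208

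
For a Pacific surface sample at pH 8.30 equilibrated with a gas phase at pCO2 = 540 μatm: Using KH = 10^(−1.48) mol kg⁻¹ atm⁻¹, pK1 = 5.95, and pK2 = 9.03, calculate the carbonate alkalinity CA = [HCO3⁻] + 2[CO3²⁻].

CA = 5.49 mmol/kg

[CO2*] = KH · pCO2 = 10^(−1.48) × 540×10^-6 = 1.788×10^-5 mol/kg
α₀ = 1/(1 + K1/[H⁺] + K1K2/[H⁺]²) = 1/(1 + 10^+2.35 + 10^+1.62) = 0.003752
DIC = [CO2*]/α₀ = 1.788×10^-5 / 0.003752 = 4.766 mmol/kg
CA = (α₁ + 2α₂)·DIC = (0.8399 + 2×0.1564) × 4.766 = 5.49 mmol/kg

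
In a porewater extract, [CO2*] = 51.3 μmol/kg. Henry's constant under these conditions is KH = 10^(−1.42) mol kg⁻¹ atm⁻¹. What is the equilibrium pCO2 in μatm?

KH = 10^(−1.42) = 3.802×10^-2 mol kg⁻¹ atm⁻¹
pCO2 = [CO2*]/KH = 51.3×10^-6 / 3.802×10^-2 = 1.35×10^-3 atm = 1350 μatm

pCO2 = 1350 μatm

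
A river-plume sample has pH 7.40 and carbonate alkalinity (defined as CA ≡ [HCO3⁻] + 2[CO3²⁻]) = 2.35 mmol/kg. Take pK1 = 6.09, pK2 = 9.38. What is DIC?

DIC = 2.44 mmol/kg

CA = [HCO3⁻] + 2[CO3²⁻] = (α₁ + 2α₂)·DIC
At pH 7.40: [H⁺]/K1 = 10^-1.31 = 0.048978, K2/[H⁺] = 10^-1.98 = 0.010471
α₁ = 1/(1 + 0.048978 + 0.010471) = 1/1.0594 = 0.9439; α₂ = α₁·K2/[H⁺] = 0.009884
α₁ + 2α₂ = 0.9637
DIC = CA / (α₁ + 2α₂) = 2.35 / 0.9637 = 2.44 mmol/kg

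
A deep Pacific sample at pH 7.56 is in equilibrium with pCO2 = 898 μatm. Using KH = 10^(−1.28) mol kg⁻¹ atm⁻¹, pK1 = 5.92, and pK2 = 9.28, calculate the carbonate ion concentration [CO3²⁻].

[CO2*] = KH · pCO2 = 10^(−1.28) × 898×10^-6 = 4.713×10^-5 mol/kg
α₀ = 1/(1 + K1/[H⁺] + K1K2/[H⁺]²) = 1/(1 + 10^+1.64 + 10^-0.08) = 0.02199
DIC = [CO2*]/α₀ = 4.713×10^-5 / 0.02199 = 2.144 mmol/kg
[CO3²⁻] = α₂·DIC; α₂ = 0.01829, so [CO3²⁻] = 0.01829 × 2.144 = 0.0392 mmol/kg

[CO3²⁻] = 0.0392 mmol/kg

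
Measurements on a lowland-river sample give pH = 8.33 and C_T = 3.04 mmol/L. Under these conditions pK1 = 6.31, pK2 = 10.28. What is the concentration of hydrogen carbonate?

α₁ = 1 / (1 + [H⁺]/K1 + K2/[H⁺]) = 1 / (1 + 10^-2.02 + 10^-1.95)
   = 1 / (1 + 0.0095499 + 0.011220) = 1/1.0208 = 0.9797
[HCO3⁻] = α₁ × DIC = 0.9797 × 3.04 = 2.98 mmol/L

[HCO3⁻] = 2.98 mmol/L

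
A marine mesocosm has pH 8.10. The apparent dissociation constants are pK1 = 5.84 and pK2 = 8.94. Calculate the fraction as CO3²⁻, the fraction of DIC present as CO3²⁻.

α₂ = 0.126

α₂ = 1 / (1 + [H⁺]/K2 + [H⁺]²/(K1K2)) = 1 / (1 + 10^+0.84 + 10^-1.42)
   = 1 / (1 + 6.9183 + 0.038019) = 1/7.9563 = 0.1257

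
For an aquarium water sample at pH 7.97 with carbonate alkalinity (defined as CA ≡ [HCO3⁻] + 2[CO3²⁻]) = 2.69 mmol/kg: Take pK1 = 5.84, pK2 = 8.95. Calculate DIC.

CA = [HCO3⁻] + 2[CO3²⁻] = (α₁ + 2α₂)·DIC
At pH 7.97: [H⁺]/K1 = 10^-2.13 = 0.0074131, K2/[H⁺] = 10^-0.98 = 0.10471
α₁ = 1/(1 + 0.0074131 + 0.10471) = 1/1.1121 = 0.8992; α₂ = α₁·K2/[H⁺] = 0.09416
α₁ + 2α₂ = 1.0875
DIC = CA / (α₁ + 2α₂) = 2.69 / 1.0875 = 2.47 mmol/kg

DIC = 2.47 mmol/kg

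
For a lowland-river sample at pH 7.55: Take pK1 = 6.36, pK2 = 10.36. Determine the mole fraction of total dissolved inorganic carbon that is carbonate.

α₂ = 0.00145

α₂ = 1 / (1 + [H⁺]/K2 + [H⁺]²/(K1K2)) = 1 / (1 + 10^+2.81 + 10^+1.62)
   = 1 / (1 + 645.65 + 41.687) = 1/688.34 = 0.001453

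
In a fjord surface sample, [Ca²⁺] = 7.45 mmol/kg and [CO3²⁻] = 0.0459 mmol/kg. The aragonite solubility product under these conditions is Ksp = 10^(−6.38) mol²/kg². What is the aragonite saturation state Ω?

Ksp = 10^(−6.38) = 4.169×10^-7
Ω = [Ca²⁺][CO3²⁻]/Ksp = (7.45×10^-3)(0.0459×10^-3) / 4.169×10^-7 = 0.820

Ω = 0.820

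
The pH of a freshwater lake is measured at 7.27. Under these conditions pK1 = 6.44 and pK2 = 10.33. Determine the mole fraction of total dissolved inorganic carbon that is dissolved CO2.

α₀ = 1 / (1 + K1/[H⁺] + K1K2/[H⁺]²) = 1 / (1 + 10^+0.83 + 10^-2.23)
   = 1 / (1 + 6.7608 + 0.0058884) = 1/7.7667 = 0.1288

α₀ = 0.129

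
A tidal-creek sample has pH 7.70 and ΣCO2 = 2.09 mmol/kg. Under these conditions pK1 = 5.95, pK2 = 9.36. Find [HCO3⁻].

[HCO3⁻] = 2.01 mmol/kg

α₁ = 1 / (1 + [H⁺]/K1 + K2/[H⁺]) = 1 / (1 + 10^-1.75 + 10^-1.66)
   = 1 / (1 + 0.017783 + 0.021878) = 1/1.0397 = 0.9619
[HCO3⁻] = α₁ × DIC = 0.9619 × 2.09 = 2.01 mmol/kg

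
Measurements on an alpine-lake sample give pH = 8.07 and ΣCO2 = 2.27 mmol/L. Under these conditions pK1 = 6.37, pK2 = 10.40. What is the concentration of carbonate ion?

[CO3²⁻] = 10.4 μmol/L

α₂ = 1 / (1 + [H⁺]/K2 + [H⁺]²/(K1K2)) = 1 / (1 + 10^+2.33 + 10^+0.63)
   = 1 / (1 + 213.80 + 4.2658) = 1/219.06 = 0.004565
[CO3²⁻] = α₂ × DIC = 0.004565 × 2.27 = 0.0104 mmol/L = 10.4 μmol/L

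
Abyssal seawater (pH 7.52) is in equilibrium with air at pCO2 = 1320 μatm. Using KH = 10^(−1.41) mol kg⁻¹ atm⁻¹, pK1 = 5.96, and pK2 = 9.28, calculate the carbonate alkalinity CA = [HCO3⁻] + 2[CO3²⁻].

[CO2*] = KH · pCO2 = 10^(−1.41) × 1320×10^-6 = 5.135×10^-5 mol/kg
α₀ = 1/(1 + K1/[H⁺] + K1K2/[H⁺]²) = 1/(1 + 10^+1.56 + 10^-0.20) = 0.02636
DIC = [CO2*]/α₀ = 5.135×10^-5 / 0.02636 = 1.948 mmol/kg
CA = (α₁ + 2α₂)·DIC = (0.9570 + 2×0.01663) × 1.948 = 1.93 mmol/kg

CA = 1.93 mmol/kg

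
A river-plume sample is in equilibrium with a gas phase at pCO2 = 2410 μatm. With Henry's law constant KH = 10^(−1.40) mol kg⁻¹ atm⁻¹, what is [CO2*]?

KH = 10^(−1.40) = 3.981×10^-2 mol kg⁻¹ atm⁻¹
[CO2*] = KH · pCO2 = 3.981×10^-2 × 2410×10^-6 atm = 9.59×10^-5 mol/kg

[CO2*] = 95.9 μmol/kg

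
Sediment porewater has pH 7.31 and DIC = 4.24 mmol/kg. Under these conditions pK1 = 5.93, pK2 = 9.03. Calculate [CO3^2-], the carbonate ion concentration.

α₂ = 1 / (1 + [H⁺]/K2 + [H⁺]²/(K1K2)) = 1 / (1 + 10^+1.72 + 10^+0.34)
   = 1 / (1 + 52.481 + 2.1878) = 1/55.669 = 0.01796
[CO3²⁻] = α₂ × DIC = 0.01796 × 4.24 = 0.0762 mmol/kg

[CO3²⁻] = 0.0762 mmol/kg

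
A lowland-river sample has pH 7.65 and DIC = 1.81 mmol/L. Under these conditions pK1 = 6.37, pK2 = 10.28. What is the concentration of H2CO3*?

α₀ = 1 / (1 + K1/[H⁺] + K1K2/[H⁺]²) = 1 / (1 + 10^+1.28 + 10^-1.35)
   = 1 / (1 + 19.055 + 0.044668) = 1/20.099 = 0.04975
[CO2*] = α₀ × DIC = 0.04975 × 1.81 = 0.0901 mmol/L

[CO2*] = 0.0901 mmol/L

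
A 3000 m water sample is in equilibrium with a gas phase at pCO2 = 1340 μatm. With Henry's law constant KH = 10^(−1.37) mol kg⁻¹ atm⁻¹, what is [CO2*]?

KH = 10^(−1.37) = 4.266×10^-2 mol kg⁻¹ atm⁻¹
[CO2*] = KH · pCO2 = 4.266×10^-2 × 1340×10^-6 atm = 5.72×10^-5 mol/kg

[CO2*] = 57.2 μmol/kg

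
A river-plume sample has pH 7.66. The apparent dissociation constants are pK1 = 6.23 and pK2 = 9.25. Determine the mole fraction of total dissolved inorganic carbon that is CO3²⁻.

α₂ = 0.0242

α₂ = 1 / (1 + [H⁺]/K2 + [H⁺]²/(K1K2)) = 1 / (1 + 10^+1.59 + 10^+0.16)
   = 1 / (1 + 38.905 + 1.4454) = 1/41.350 = 0.02418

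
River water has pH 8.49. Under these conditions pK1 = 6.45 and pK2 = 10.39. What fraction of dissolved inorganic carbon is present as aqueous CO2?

α₀ = 1 / (1 + K1/[H⁺] + K1K2/[H⁺]²) = 1 / (1 + 10^+2.04 + 10^+0.14)
   = 1 / (1 + 109.65 + 1.3804) = 1/112.03 = 0.008926

α₀ = 0.00893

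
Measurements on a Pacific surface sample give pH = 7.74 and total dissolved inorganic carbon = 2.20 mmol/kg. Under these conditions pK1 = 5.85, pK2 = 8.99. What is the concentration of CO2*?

α₀ = 1 / (1 + K1/[H⁺] + K1K2/[H⁺]²) = 1 / (1 + 10^+1.89 + 10^+0.64)
   = 1 / (1 + 77.625 + 4.3652) = 1/82.990 = 0.01205
[CO2*] = α₀ × DIC = 0.01205 × 2.20 = 0.0265 mmol/kg

[CO2*] = 0.0265 mmol/kg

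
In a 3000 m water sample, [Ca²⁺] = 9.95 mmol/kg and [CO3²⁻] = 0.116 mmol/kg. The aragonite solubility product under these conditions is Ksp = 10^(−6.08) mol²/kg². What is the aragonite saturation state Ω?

Ω = 1.39

Ksp = 10^(−6.08) = 8.318×10^-7
Ω = [Ca²⁺][CO3²⁻]/Ksp = (9.95×10^-3)(0.116×10^-3) / 8.318×10^-7 = 1.39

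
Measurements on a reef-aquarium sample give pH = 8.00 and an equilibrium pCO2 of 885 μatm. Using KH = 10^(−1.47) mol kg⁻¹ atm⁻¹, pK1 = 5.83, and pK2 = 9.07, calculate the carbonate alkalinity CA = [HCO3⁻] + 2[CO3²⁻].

[CO2*] = KH · pCO2 = 10^(−1.47) × 885×10^-6 = 2.999×10^-5 mol/kg
α₀ = 1/(1 + K1/[H⁺] + K1K2/[H⁺]²) = 1/(1 + 10^+2.17 + 10^+1.10) = 0.006192
DIC = [CO2*]/α₀ = 2.999×10^-5 / 0.006192 = 4.843 mmol/kg
CA = (α₁ + 2α₂)·DIC = (0.9159 + 2×0.07795) × 4.843 = 5.19 mmol/kg

CA = 5.19 mmol/kg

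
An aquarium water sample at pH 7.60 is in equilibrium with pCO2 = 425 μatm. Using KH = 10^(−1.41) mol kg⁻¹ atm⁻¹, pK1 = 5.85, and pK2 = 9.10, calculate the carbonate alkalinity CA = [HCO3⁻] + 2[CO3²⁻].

CA = 0.989 mmol/kg

[CO2*] = KH · pCO2 = 10^(−1.41) × 425×10^-6 = 1.653×10^-5 mol/kg
α₀ = 1/(1 + K1/[H⁺] + K1K2/[H⁺]²) = 1/(1 + 10^+1.75 + 10^+0.25) = 0.01695
DIC = [CO2*]/α₀ = 1.653×10^-5 / 0.01695 = 0.9757 mmol/kg
CA = (α₁ + 2α₂)·DIC = (0.9529 + 2×0.03013) × 0.9757 = 0.989 mmol/kg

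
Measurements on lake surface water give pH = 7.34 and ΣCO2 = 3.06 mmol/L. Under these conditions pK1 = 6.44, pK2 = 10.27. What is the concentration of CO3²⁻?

[CO3²⁻] = 3.19 μmol/L

α₂ = 1 / (1 + [H⁺]/K2 + [H⁺]²/(K1K2)) = 1 / (1 + 10^+2.93 + 10^+2.03)
   = 1 / (1 + 851.14 + 107.15) = 1/959.29 = 0.001042
[CO3²⁻] = α₂ × DIC = 0.001042 × 3.06 = 0.00319 mmol/L = 3.19 μmol/L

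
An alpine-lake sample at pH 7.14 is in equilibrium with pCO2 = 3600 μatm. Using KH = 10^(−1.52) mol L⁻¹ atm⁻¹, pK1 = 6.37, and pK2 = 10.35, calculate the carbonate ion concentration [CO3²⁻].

[CO2*] = KH · pCO2 = 10^(−1.52) × 3600×10^-6 = 1.087×10^-4 mol/L
α₀ = 1/(1 + K1/[H⁺] + K1K2/[H⁺]²) = 1/(1 + 10^+0.77 + 10^-2.44) = 0.1451
DIC = [CO2*]/α₀ = 1.087×10^-4 / 0.1451 = 0.7493 mmol/L
[CO3²⁻] = α₂·DIC; α₂ = 0.0005268, so [CO3²⁻] = 0.0005268 × 0.7493 = 0.000395 mmol/L = 0.395 μmol/L

[CO3²⁻] = 0.395 μmol/L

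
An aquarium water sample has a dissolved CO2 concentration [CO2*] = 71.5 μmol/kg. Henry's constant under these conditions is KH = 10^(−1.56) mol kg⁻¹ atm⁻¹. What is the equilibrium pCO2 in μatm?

KH = 10^(−1.56) = 2.754×10^-2 mol kg⁻¹ atm⁻¹
pCO2 = [CO2*]/KH = 71.5×10^-6 / 2.754×10^-2 = 2.60×10^-3 atm = 2600 μatm

pCO2 = 2600 μatm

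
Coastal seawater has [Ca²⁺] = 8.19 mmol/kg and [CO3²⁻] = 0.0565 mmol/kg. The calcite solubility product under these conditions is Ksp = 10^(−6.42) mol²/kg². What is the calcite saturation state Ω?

Ω = 1.22

Ksp = 10^(−6.42) = 3.802×10^-7
Ω = [Ca²⁺][CO3²⁻]/Ksp = (8.19×10^-3)(0.0565×10^-3) / 3.802×10^-7 = 1.22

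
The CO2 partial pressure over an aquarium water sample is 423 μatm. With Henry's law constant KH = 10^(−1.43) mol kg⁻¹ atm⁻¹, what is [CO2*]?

KH = 10^(−1.43) = 3.715×10^-2 mol kg⁻¹ atm⁻¹
[CO2*] = KH · pCO2 = 3.715×10^-2 × 423×10^-6 atm = 1.57×10^-5 mol/kg

[CO2*] = 15.7 μmol/kg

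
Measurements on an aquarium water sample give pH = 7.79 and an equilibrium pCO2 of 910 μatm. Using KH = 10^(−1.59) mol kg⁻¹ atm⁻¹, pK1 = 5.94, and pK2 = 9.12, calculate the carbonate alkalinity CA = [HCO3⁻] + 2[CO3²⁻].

[CO2*] = KH · pCO2 = 10^(−1.59) × 910×10^-6 = 2.339×10^-5 mol/kg
α₀ = 1/(1 + K1/[H⁺] + K1K2/[H⁺]²) = 1/(1 + 10^+1.85 + 10^+0.52) = 0.01331
DIC = [CO2*]/α₀ = 2.339×10^-5 / 0.01331 = 1.757 mmol/kg
CA = (α₁ + 2α₂)·DIC = (0.9426 + 2×0.04409) × 1.757 = 1.81 mmol/kg

CA = 1.81 mmol/kg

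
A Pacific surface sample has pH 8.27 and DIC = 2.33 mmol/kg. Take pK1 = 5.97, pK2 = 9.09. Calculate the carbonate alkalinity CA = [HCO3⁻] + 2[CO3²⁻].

CA = [HCO3⁻] + 2[CO3²⁻] = (α₁ + 2α₂)·DIC
At pH 8.27: [H⁺]/K1 = 10^-2.30 = 0.0050119, K2/[H⁺] = 10^-0.82 = 0.15136
α₁ = 1/(1 + 0.0050119 + 0.15136) = 1/1.1564 = 0.8648; α₂ = α₁·K2/[H⁺] = 0.1309
α₁ + 2α₂ = 1.1266
CA = 1.1266 × 2.33 = 2.62 mmol/kg

CA = 2.62 mmol/kg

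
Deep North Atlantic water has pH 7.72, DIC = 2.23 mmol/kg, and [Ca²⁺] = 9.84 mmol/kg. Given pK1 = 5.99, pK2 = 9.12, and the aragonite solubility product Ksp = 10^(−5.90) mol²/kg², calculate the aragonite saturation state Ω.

α₂ = 1 / (1 + [H⁺]/K2 + [H⁺]²/(K1K2)) = 1 / (1 + 10^+1.40 + 10^-0.33)
   = 1 / (1 + 25.119 + 0.46774) = 1/26.587 = 0.03761
[CO3²⁻] = α₂ × DIC = 0.03761 × 2.23 = 0.08388 mmol/kg
Ksp = 10^(−5.90) = 1.259×10^-6
Ω = [Ca²⁺][CO3²⁻]/Ksp = (9.84×10^-3)(8.388×10^-5) / 1.259×10^-6 = 0.656

Ω = 0.656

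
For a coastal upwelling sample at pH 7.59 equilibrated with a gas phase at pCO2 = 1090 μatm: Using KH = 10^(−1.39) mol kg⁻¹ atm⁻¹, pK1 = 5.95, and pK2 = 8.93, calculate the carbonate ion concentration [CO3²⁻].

[CO3²⁻] = 0.0886 mmol/kg

[CO2*] = KH · pCO2 = 10^(−1.39) × 1090×10^-6 = 4.440×10^-5 mol/kg
α₀ = 1/(1 + K1/[H⁺] + K1K2/[H⁺]²) = 1/(1 + 10^+1.64 + 10^+0.30) = 0.02144
DIC = [CO2*]/α₀ = 4.440×10^-5 / 0.02144 = 2.071 mmol/kg
[CO3²⁻] = α₂·DIC; α₂ = 0.04277, so [CO3²⁻] = 0.04277 × 2.071 = 0.0886 mmol/kg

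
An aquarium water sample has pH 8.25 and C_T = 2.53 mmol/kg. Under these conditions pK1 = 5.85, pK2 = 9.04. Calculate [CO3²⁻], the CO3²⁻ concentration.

[CO3²⁻] = 0.352 mmol/kg

α₂ = 1 / (1 + [H⁺]/K2 + [H⁺]²/(K1K2)) = 1 / (1 + 10^+0.79 + 10^-1.61)
   = 1 / (1 + 6.1660 + 0.024547) = 1/7.1905 = 0.1391
[CO3²⁻] = α₂ × DIC = 0.1391 × 2.53 = 0.352 mmol/kg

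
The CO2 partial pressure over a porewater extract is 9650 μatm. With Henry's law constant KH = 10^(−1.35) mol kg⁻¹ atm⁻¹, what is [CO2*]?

[CO2*] = 431 μmol/kg

KH = 10^(−1.35) = 4.467×10^-2 mol kg⁻¹ atm⁻¹
[CO2*] = KH · pCO2 = 4.467×10^-2 × 9650×10^-6 atm = 4.31×10^-4 mol/kg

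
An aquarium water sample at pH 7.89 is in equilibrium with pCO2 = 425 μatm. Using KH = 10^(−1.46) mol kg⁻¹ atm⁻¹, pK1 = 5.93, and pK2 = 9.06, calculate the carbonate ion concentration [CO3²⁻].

[CO2*] = KH · pCO2 = 10^(−1.46) × 425×10^-6 = 1.474×10^-5 mol/kg
α₀ = 1/(1 + K1/[H⁺] + K1K2/[H⁺]²) = 1/(1 + 10^+1.96 + 10^+0.79) = 0.01017
DIC = [CO2*]/α₀ = 1.474×10^-5 / 0.01017 = 1.450 mmol/kg
[CO3²⁻] = α₂·DIC; α₂ = 0.06268, so [CO3²⁻] = 0.06268 × 1.450 = 0.0909 mmol/kg

[CO3²⁻] = 0.0909 mmol/kg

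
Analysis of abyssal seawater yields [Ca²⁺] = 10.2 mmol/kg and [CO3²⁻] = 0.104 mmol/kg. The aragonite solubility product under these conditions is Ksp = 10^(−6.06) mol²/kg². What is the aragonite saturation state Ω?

Ksp = 10^(−6.06) = 8.710×10^-7
Ω = [Ca²⁺][CO3²⁻]/Ksp = (10.2×10^-3)(0.104×10^-3) / 8.710×10^-7 = 1.22

Ω = 1.22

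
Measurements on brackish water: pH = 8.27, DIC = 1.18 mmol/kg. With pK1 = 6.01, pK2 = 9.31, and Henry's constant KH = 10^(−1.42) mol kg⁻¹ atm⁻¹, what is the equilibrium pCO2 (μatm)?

pCO2 = 156 μatm

α₀ = 1 / (1 + K1/[H⁺] + K1K2/[H⁺]²) = 1 / (1 + 10^+2.26 + 10^+1.22)
   = 1 / (1 + 181.97 + 16.596) = 1/199.57 = 0.005011
[CO2*] = α₀ × DIC = 0.005011 × 1.18 = 0.005913 mmol/kg = 5.913 μmol/kg
pCO2 = [CO2*]/KH = 5.913×10^-6 / 3.802×10^-2 = 156 μatm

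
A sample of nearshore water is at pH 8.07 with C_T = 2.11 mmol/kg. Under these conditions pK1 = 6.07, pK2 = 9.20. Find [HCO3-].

[HCO3⁻] = 1.95 mmol/kg

α₁ = 1 / (1 + [H⁺]/K1 + K2/[H⁺]) = 1 / (1 + 10^-2.00 + 10^-1.13)
   = 1 / (1 + 0.010000 + 0.074131) = 1/1.0841 = 0.9224
[HCO3⁻] = α₁ × DIC = 0.9224 × 2.11 = 1.95 mmol/kg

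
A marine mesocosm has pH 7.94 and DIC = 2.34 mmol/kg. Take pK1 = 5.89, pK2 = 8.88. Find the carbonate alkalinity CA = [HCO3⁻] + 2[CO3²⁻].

CA = [HCO3⁻] + 2[CO3²⁻] = (α₁ + 2α₂)·DIC
At pH 7.94: [H⁺]/K1 = 10^-2.05 = 0.0089125, K2/[H⁺] = 10^-0.94 = 0.11482
α₁ = 1/(1 + 0.0089125 + 0.11482) = 1/1.1237 = 0.8899; α₂ = α₁·K2/[H⁺] = 0.1022
α₁ + 2α₂ = 1.0942
CA = 1.0942 × 2.34 = 2.56 mmol/kg

CA = 2.56 mmol/kg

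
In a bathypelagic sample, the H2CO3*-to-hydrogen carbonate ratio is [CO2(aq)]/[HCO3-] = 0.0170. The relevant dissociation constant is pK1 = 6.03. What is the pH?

From K1 = [H⁺][HCO3-]/[CO2(aq)]:  pH = pK1 − log₁₀([CO2(aq)]/[HCO3-])
log₁₀(0.0170) = -1.770
pH = 6.03 − (-1.770) = 7.80

pH = 7.80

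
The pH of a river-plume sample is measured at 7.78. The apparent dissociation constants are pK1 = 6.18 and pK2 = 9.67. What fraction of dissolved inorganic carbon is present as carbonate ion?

α₂ = 1 / (1 + [H⁺]/K2 + [H⁺]²/(K1K2)) = 1 / (1 + 10^+1.89 + 10^+0.29)
   = 1 / (1 + 77.625 + 1.9498) = 1/80.575 = 0.01241

α₂ = 0.0124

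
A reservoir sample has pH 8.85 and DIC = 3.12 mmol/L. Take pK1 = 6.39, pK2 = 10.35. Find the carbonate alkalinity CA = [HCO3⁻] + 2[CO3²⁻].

CA = 3.20 mmol/L

CA = [HCO3⁻] + 2[CO3²⁻] = (α₁ + 2α₂)·DIC
At pH 8.85: [H⁺]/K1 = 10^-2.46 = 0.0034674, K2/[H⁺] = 10^-1.50 = 0.031623
α₁ = 1/(1 + 0.0034674 + 0.031623) = 1/1.0351 = 0.9661; α₂ = α₁·K2/[H⁺] = 0.03055
α₁ + 2α₂ = 1.0272
CA = 1.0272 × 3.12 = 3.20 mmol/L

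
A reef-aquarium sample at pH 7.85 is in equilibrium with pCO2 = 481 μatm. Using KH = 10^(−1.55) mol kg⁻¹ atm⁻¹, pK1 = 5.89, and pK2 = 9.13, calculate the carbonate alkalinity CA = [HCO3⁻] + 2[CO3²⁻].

CA = 1.37 mmol/kg

[CO2*] = KH · pCO2 = 10^(−1.55) × 481×10^-6 = 1.356×10^-5 mol/kg
α₀ = 1/(1 + K1/[H⁺] + K1K2/[H⁺]²) = 1/(1 + 10^+1.96 + 10^+0.68) = 0.01031
DIC = [CO2*]/α₀ = 1.356×10^-5 / 0.01031 = 1.315 mmol/kg
CA = (α₁ + 2α₂)·DIC = (0.9403 + 2×0.04935) × 1.315 = 1.37 mmol/kg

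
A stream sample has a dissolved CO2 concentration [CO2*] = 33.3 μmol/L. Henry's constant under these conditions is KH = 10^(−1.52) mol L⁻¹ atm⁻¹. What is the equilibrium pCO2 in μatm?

KH = 10^(−1.52) = 3.020×10^-2 mol L⁻¹ atm⁻¹
pCO2 = [CO2*]/KH = 33.3×10^-6 / 3.020×10^-2 = 1.10×10^-3 atm = 1100 μatm

pCO2 = 1100 μatm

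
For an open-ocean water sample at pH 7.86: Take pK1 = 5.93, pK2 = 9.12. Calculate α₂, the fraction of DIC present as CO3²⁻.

α₂ = 0.0515

α₂ = 1 / (1 + [H⁺]/K2 + [H⁺]²/(K1K2)) = 1 / (1 + 10^+1.26 + 10^-0.67)
   = 1 / (1 + 18.197 + 0.21380) = 1/19.411 = 0.05152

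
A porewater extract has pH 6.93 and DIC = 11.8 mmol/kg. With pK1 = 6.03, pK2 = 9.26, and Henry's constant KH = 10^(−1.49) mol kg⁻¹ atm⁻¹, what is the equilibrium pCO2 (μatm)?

pCO2 = 4.06×10^4 μatm

α₀ = 1 / (1 + K1/[H⁺] + K1K2/[H⁺]²) = 1 / (1 + 10^+0.90 + 10^-1.43)
   = 1 / (1 + 7.9433 + 0.037154) = 1/8.9804 = 0.1114
[CO2*] = α₀ × DIC = 0.1114 × 11.8 = 1.314 mmol/kg
pCO2 = [CO2*]/KH = 1.314×10^-3 / 3.236×10^-2 = 4.06×10^4 μatm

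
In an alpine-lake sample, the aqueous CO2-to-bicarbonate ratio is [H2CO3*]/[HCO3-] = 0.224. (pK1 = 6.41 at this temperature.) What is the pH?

pH = 7.06

From K1 = [H⁺][HCO3-]/[H2CO3*]:  pH = pK1 − log₁₀([H2CO3*]/[HCO3-])
log₁₀(0.224) = -0.650
pH = 6.41 − (-0.650) = 7.06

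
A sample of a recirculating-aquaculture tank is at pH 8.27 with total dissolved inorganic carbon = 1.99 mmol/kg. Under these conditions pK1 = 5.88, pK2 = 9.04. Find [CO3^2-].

α₂ = 1 / (1 + [H⁺]/K2 + [H⁺]²/(K1K2)) = 1 / (1 + 10^+0.77 + 10^-1.62)
   = 1 / (1 + 5.8884 + 0.023988) = 1/6.9124 = 0.1447
[CO3²⁻] = α₂ × DIC = 0.1447 × 1.99 = 0.288 mmol/kg

[CO3²⁻] = 0.288 mmol/kg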